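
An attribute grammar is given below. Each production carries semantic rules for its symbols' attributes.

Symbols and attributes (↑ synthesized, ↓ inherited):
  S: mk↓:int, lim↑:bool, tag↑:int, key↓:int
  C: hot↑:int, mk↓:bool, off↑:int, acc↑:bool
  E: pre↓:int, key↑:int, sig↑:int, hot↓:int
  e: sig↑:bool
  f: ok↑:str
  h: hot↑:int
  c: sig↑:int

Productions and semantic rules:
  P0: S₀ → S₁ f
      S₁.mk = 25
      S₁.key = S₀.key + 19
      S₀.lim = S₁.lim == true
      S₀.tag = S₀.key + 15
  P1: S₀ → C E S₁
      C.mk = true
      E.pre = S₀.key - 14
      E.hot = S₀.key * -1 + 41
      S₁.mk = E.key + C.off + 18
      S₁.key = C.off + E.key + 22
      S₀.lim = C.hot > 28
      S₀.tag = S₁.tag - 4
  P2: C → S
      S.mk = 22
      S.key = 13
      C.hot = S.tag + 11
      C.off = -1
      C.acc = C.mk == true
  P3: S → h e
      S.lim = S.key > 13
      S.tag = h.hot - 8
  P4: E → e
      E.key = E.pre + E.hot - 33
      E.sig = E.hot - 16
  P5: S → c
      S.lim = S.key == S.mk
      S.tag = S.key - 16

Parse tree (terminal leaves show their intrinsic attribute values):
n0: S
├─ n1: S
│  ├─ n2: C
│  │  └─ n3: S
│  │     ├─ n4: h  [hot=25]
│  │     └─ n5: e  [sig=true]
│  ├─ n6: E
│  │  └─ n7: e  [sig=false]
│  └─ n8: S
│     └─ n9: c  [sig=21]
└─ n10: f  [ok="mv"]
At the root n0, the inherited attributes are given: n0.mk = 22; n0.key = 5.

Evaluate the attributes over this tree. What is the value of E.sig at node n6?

1

1. n0.mk = 22  [given at root]
2. n0.key = 5  [given at root]
3. n1.mk = 25  [25]
4. n1.key = 24  [S₀.key + 19]
5. n2.mk = true  [true]
6. n3.mk = 22  [22]
7. n3.key = 13  [13]
8. n4.hot = 25  [terminal]
9. n5.sig = true  [terminal]
10. n3.lim = false  [S.key > 13]
11. n3.tag = 17  [h.hot - 8]
12. n2.hot = 28  [S.tag + 11]
13. n2.off = -1  [-1]
14. n2.acc = true  [C.mk == true]
15. n6.pre = 10  [S₀.key - 14]
16. n6.hot = 17  [S₀.key * -1 + 41]
17. n7.sig = false  [terminal]
18. n6.key = -6  [E.pre + E.hot - 33]
19. n6.sig = 1  [E.hot - 16]
20. n8.mk = 11  [E.key + C.off + 18]
21. n8.key = 15  [C.off + E.key + 22]
22. n9.sig = 21  [terminal]
23. n8.lim = false  [S.key == S.mk]
24. n8.tag = -1  [S.key - 16]
25. n1.lim = false  [C.hot > 28]
26. n1.tag = -5  [S₁.tag - 4]
27. n10.ok = "mv"  [terminal]
28. n0.lim = false  [S₁.lim == true]
29. n0.tag = 20  [S₀.key + 15]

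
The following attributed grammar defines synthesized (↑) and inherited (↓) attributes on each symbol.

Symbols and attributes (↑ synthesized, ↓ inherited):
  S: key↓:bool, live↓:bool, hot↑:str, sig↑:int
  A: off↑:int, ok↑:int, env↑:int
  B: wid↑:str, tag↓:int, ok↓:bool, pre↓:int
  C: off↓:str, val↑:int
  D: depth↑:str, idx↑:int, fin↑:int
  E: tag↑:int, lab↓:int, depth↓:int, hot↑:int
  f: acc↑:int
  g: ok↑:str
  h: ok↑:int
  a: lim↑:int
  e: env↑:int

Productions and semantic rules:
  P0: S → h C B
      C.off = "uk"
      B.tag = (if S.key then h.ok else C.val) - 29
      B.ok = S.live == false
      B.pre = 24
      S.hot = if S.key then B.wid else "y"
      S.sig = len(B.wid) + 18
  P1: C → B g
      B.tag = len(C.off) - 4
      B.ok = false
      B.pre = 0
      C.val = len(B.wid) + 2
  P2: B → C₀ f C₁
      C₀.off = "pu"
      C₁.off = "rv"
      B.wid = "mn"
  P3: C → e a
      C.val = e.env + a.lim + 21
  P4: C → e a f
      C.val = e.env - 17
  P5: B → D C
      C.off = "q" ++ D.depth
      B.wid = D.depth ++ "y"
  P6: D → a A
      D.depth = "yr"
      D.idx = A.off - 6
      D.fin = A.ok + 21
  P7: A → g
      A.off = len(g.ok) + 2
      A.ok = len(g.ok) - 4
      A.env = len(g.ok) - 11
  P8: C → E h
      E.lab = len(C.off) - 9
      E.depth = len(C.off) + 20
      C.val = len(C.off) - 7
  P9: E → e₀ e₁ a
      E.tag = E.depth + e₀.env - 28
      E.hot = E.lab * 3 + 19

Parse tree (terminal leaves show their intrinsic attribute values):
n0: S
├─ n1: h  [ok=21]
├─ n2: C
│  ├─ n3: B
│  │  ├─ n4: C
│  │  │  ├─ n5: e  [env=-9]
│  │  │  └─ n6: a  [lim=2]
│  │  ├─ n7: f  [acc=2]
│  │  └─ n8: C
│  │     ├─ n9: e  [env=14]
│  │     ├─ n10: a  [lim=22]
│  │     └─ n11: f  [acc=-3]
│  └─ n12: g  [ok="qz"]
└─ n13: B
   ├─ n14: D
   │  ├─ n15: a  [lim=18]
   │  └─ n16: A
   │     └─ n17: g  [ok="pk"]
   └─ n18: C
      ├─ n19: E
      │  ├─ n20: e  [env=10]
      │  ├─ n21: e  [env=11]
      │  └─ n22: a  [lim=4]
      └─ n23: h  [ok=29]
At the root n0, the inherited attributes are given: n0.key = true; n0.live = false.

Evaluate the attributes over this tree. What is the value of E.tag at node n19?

5

1. n0.key = true  [given at root]
2. n0.live = false  [given at root]
3. n1.ok = 21  [terminal]
4. n2.off = "uk"  ["uk"]
5. n3.tag = -2  [len(C.off) - 4]
6. n3.ok = false  [false]
7. n3.pre = 0  [0]
8. n4.off = "pu"  ["pu"]
9. n5.env = -9  [terminal]
10. n6.lim = 2  [terminal]
11. n4.val = 14  [e.env + a.lim + 21]
12. n7.acc = 2  [terminal]
13. n8.off = "rv"  ["rv"]
14. n9.env = 14  [terminal]
15. n10.lim = 22  [terminal]
16. n11.acc = -3  [terminal]
17. n8.val = -3  [e.env - 17]
18. n3.wid = "mn"  ["mn"]
19. n12.ok = "qz"  [terminal]
20. n2.val = 4  [len(B.wid) + 2]
21. n13.tag = -8  [(if S.key then h.ok else C.val) - 29]
22. n13.ok = true  [S.live == false]
23. n13.pre = 24  [24]
24. n15.lim = 18  [terminal]
25. n17.ok = "pk"  [terminal]
26. n16.off = 4  [len(g.ok) + 2]
27. n16.ok = -2  [len(g.ok) - 4]
28. n16.env = -9  [len(g.ok) - 11]
29. n14.depth = "yr"  ["yr"]
30. n14.idx = -2  [A.off - 6]
31. n14.fin = 19  [A.ok + 21]
32. n18.off = "qyr"  ["q" ++ D.depth]
33. n19.lab = -6  [len(C.off) - 9]
34. n19.depth = 23  [len(C.off) + 20]
35. n20.env = 10  [terminal]
36. n21.env = 11  [terminal]
37. n22.lim = 4  [terminal]
38. n19.tag = 5  [E.depth + e₀.env - 28]
39. n19.hot = 1  [E.lab * 3 + 19]
40. n23.ok = 29  [terminal]
41. n18.val = -4  [len(C.off) - 7]
42. n13.wid = "yry"  [D.depth ++ "y"]
43. n0.hot = "yry"  [if S.key then B.wid else "y"]
44. n0.sig = 21  [len(B.wid) + 18]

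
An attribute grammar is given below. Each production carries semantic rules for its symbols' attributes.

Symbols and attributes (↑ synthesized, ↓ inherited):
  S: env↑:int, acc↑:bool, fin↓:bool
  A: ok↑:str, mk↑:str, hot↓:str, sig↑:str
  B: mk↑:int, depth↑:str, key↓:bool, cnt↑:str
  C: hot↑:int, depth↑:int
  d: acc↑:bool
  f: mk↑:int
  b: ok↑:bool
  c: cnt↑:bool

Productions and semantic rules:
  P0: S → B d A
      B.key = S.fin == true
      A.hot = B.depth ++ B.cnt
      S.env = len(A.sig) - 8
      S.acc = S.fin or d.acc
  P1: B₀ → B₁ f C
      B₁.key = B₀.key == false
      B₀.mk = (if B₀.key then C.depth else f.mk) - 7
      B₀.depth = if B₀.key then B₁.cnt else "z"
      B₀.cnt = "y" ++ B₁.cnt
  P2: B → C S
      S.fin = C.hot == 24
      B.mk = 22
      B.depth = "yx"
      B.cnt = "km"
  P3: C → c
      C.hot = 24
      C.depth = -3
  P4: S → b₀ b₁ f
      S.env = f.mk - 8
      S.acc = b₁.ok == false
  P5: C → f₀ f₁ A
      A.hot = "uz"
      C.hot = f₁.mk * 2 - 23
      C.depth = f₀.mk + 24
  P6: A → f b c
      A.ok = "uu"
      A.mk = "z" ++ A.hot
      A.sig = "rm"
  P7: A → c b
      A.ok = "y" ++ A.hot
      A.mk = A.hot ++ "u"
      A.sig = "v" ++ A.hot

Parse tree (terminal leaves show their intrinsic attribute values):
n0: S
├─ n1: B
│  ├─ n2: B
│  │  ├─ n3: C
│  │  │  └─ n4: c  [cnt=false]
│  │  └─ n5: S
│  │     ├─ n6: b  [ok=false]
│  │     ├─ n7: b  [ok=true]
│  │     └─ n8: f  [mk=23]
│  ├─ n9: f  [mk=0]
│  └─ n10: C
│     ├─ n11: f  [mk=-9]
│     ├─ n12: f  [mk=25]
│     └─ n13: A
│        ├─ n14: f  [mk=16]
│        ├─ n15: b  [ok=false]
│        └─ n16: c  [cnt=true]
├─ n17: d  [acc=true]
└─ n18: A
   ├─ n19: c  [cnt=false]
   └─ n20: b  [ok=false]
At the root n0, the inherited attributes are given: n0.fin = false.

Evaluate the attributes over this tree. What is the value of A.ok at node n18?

"yzykm"

1. n0.fin = false  [given at root]
2. n1.key = false  [S.fin == true]
3. n2.key = true  [B₀.key == false]
4. n4.cnt = false  [terminal]
5. n3.hot = 24  [24]
6. n3.depth = -3  [-3]
7. n5.fin = true  [C.hot == 24]
8. n6.ok = false  [terminal]
9. n7.ok = true  [terminal]
10. n8.mk = 23  [terminal]
11. n5.env = 15  [f.mk - 8]
12. n5.acc = false  [b₁.ok == false]
13. n2.mk = 22  [22]
14. n2.depth = "yx"  ["yx"]
15. n2.cnt = "km"  ["km"]
16. n9.mk = 0  [terminal]
17. n11.mk = -9  [terminal]
18. n12.mk = 25  [terminal]
19. n13.hot = "uz"  ["uz"]
20. n14.mk = 16  [terminal]
21. n15.ok = false  [terminal]
22. n16.cnt = true  [terminal]
23. n13.ok = "uu"  ["uu"]
24. n13.mk = "zuz"  ["z" ++ A.hot]
25. n13.sig = "rm"  ["rm"]
26. n10.hot = 27  [f₁.mk * 2 - 23]
27. n10.depth = 15  [f₀.mk + 24]
28. n1.mk = -7  [(if B₀.key then C.depth else f.mk) - 7]
29. n1.depth = "z"  [if B₀.key then B₁.cnt else "z"]
30. n1.cnt = "ykm"  ["y" ++ B₁.cnt]
31. n17.acc = true  [terminal]
32. n18.hot = "zykm"  [B.depth ++ B.cnt]
33. n19.cnt = false  [terminal]
34. n20.ok = false  [terminal]
35. n18.ok = "yzykm"  ["y" ++ A.hot]
36. n18.mk = "zykmu"  [A.hot ++ "u"]
37. n18.sig = "vzykm"  ["v" ++ A.hot]
38. n0.env = -3  [len(A.sig) - 8]
39. n0.acc = true  [S.fin or d.acc]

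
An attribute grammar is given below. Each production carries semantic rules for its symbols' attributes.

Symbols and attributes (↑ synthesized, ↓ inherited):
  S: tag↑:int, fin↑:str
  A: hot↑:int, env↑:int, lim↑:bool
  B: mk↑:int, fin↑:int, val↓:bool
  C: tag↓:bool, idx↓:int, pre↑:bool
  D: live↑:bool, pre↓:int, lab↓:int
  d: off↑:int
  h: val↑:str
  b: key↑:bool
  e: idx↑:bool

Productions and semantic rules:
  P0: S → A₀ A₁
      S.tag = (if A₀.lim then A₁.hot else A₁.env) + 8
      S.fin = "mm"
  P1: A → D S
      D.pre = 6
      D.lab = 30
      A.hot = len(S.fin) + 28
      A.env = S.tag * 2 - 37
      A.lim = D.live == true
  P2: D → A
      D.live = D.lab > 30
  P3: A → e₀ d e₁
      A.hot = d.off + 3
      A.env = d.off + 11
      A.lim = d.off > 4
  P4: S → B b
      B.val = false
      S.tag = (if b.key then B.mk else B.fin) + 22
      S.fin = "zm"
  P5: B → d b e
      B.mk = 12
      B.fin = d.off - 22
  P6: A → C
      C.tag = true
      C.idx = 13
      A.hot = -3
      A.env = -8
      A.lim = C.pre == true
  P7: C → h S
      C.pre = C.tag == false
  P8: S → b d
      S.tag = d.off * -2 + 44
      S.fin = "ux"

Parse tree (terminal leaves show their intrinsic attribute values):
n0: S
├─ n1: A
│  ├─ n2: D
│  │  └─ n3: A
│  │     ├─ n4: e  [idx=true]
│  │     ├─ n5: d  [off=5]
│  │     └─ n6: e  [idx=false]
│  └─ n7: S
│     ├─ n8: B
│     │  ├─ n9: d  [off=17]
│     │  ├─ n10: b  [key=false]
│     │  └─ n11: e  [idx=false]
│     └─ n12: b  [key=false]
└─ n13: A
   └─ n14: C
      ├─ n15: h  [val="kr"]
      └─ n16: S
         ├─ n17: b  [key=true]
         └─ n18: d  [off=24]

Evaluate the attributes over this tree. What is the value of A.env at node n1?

1. n2.pre = 6  [6]
2. n2.lab = 30  [30]
3. n4.idx = true  [terminal]
4. n5.off = 5  [terminal]
5. n6.idx = false  [terminal]
6. n3.hot = 8  [d.off + 3]
7. n3.env = 16  [d.off + 11]
8. n3.lim = true  [d.off > 4]
9. n2.live = false  [D.lab > 30]
10. n8.val = false  [false]
11. n9.off = 17  [terminal]
12. n10.key = false  [terminal]
13. n11.idx = false  [terminal]
14. n8.mk = 12  [12]
15. n8.fin = -5  [d.off - 22]
16. n12.key = false  [terminal]
17. n7.tag = 17  [(if b.key then B.mk else B.fin) + 22]
18. n7.fin = "zm"  ["zm"]
19. n1.hot = 30  [len(S.fin) + 28]
20. n1.env = -3  [S.tag * 2 - 37]
21. n1.lim = false  [D.live == true]
22. n14.tag = true  [true]
23. n14.idx = 13  [13]
24. n15.val = "kr"  [terminal]
25. n17.key = true  [terminal]
26. n18.off = 24  [terminal]
27. n16.tag = -4  [d.off * -2 + 44]
28. n16.fin = "ux"  ["ux"]
29. n14.pre = false  [C.tag == false]
30. n13.hot = -3  [-3]
31. n13.env = -8  [-8]
32. n13.lim = false  [C.pre == true]
33. n0.tag = 0  [(if A₀.lim then A₁.hot else A₁.env) + 8]
34. n0.fin = "mm"  ["mm"]

-3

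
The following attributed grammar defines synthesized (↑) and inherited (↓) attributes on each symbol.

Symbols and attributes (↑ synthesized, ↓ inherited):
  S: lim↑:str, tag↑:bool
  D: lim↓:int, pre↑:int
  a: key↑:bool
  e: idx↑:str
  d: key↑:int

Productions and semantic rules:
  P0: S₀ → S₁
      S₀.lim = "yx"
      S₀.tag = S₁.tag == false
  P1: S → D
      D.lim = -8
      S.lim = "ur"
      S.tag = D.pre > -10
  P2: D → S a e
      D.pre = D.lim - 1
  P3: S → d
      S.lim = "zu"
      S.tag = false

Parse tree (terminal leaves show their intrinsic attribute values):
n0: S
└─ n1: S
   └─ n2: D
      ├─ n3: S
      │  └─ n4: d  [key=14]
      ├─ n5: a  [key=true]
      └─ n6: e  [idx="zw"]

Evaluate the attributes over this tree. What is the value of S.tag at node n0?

1. n2.lim = -8  [-8]
2. n4.key = 14  [terminal]
3. n3.lim = "zu"  ["zu"]
4. n3.tag = false  [false]
5. n5.key = true  [terminal]
6. n6.idx = "zw"  [terminal]
7. n2.pre = -9  [D.lim - 1]
8. n1.lim = "ur"  ["ur"]
9. n1.tag = true  [D.pre > -10]
10. n0.lim = "yx"  ["yx"]
11. n0.tag = false  [S₁.tag == false]

false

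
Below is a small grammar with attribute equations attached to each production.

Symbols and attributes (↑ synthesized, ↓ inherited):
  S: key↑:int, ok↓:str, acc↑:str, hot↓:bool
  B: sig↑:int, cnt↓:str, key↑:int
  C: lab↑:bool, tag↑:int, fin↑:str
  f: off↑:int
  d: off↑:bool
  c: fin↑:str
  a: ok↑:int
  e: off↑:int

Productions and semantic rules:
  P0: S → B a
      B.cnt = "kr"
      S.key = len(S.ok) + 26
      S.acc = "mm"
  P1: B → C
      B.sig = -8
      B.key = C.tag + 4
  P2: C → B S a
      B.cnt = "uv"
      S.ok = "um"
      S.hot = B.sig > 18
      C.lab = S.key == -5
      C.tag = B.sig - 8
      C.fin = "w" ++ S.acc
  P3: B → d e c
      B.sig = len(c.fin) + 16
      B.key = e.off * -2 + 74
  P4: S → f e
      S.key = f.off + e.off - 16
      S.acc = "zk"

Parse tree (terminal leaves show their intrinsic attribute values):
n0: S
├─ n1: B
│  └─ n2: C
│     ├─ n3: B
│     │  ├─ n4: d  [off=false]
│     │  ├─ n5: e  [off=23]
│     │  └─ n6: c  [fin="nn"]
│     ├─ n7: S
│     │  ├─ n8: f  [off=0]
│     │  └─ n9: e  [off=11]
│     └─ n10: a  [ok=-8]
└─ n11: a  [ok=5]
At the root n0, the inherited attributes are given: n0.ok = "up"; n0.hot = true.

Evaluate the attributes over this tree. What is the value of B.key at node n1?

1. n0.ok = "up"  [given at root]
2. n0.hot = true  [given at root]
3. n1.cnt = "kr"  ["kr"]
4. n3.cnt = "uv"  ["uv"]
5. n4.off = false  [terminal]
6. n5.off = 23  [terminal]
7. n6.fin = "nn"  [terminal]
8. n3.sig = 18  [len(c.fin) + 16]
9. n3.key = 28  [e.off * -2 + 74]
10. n7.ok = "um"  ["um"]
11. n7.hot = false  [B.sig > 18]
12. n8.off = 0  [terminal]
13. n9.off = 11  [terminal]
14. n7.key = -5  [f.off + e.off - 16]
15. n7.acc = "zk"  ["zk"]
16. n10.ok = -8  [terminal]
17. n2.lab = true  [S.key == -5]
18. n2.tag = 10  [B.sig - 8]
19. n2.fin = "wzk"  ["w" ++ S.acc]
20. n1.sig = -8  [-8]
21. n1.key = 14  [C.tag + 4]
22. n11.ok = 5  [terminal]
23. n0.key = 28  [len(S.ok) + 26]
24. n0.acc = "mm"  ["mm"]

14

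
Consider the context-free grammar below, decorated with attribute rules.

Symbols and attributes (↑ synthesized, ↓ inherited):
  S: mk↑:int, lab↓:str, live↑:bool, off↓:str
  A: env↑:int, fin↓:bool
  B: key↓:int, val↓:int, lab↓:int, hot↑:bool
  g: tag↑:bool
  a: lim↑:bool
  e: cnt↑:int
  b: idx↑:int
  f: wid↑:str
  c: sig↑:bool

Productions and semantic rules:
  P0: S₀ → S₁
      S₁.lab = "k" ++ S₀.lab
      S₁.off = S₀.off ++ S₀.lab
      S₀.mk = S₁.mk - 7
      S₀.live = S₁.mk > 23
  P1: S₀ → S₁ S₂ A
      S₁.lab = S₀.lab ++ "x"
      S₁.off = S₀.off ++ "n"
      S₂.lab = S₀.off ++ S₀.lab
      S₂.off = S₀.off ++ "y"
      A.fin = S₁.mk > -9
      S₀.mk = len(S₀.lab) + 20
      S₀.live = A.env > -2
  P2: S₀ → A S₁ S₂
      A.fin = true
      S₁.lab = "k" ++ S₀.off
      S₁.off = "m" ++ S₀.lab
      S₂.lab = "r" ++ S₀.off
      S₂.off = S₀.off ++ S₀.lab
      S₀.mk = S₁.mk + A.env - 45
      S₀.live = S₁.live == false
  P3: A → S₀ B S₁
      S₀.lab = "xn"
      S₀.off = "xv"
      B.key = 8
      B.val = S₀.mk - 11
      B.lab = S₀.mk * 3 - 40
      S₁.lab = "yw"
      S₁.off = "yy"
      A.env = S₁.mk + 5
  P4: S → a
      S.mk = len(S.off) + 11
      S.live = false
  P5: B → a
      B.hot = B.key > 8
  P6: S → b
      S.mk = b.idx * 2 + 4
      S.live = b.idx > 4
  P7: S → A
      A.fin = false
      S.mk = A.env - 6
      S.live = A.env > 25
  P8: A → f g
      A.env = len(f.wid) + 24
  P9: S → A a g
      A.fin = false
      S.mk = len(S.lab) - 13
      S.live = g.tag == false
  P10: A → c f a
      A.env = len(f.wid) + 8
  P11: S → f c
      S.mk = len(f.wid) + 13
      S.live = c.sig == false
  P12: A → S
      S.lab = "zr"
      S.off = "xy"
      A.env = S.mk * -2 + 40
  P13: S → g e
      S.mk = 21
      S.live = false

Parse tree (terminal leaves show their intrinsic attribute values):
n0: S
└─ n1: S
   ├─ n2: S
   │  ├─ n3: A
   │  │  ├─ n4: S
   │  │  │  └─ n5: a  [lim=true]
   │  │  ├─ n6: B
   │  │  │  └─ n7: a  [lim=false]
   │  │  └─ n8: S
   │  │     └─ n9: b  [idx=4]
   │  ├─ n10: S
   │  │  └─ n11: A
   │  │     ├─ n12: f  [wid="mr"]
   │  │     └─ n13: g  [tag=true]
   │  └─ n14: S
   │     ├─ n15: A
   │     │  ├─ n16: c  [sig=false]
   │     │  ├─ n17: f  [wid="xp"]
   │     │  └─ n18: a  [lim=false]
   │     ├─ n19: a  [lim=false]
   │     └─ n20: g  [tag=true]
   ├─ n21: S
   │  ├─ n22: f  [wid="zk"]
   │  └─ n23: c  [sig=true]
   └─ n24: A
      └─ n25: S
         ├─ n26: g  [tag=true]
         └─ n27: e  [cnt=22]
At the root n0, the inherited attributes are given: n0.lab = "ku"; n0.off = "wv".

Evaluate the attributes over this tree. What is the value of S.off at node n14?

"wvkunkkux"

1. n0.lab = "ku"  [given at root]
2. n0.off = "wv"  [given at root]
3. n1.lab = "kku"  ["k" ++ S₀.lab]
4. n1.off = "wvku"  [S₀.off ++ S₀.lab]
5. n2.lab = "kkux"  [S₀.lab ++ "x"]
6. n2.off = "wvkun"  [S₀.off ++ "n"]
7. n3.fin = true  [true]
8. n4.lab = "xn"  ["xn"]
9. n4.off = "xv"  ["xv"]
10. n5.lim = true  [terminal]
11. n4.mk = 13  [len(S.off) + 11]
12. n4.live = false  [false]
13. n6.key = 8  [8]
14. n6.val = 2  [S₀.mk - 11]
15. n6.lab = -1  [S₀.mk * 3 - 40]
16. n7.lim = false  [terminal]
17. n6.hot = false  [B.key > 8]
18. n8.lab = "yw"  ["yw"]
19. n8.off = "yy"  ["yy"]
20. n9.idx = 4  [terminal]
21. n8.mk = 12  [b.idx * 2 + 4]
22. n8.live = false  [b.idx > 4]
23. n3.env = 17  [S₁.mk + 5]
24. n10.lab = "kwvkun"  ["k" ++ S₀.off]
25. n10.off = "mkkux"  ["m" ++ S₀.lab]
26. n11.fin = false  [false]
27. n12.wid = "mr"  [terminal]
28. n13.tag = true  [terminal]
29. n11.env = 26  [len(f.wid) + 24]
30. n10.mk = 20  [A.env - 6]
31. n10.live = true  [A.env > 25]
32. n14.lab = "rwvkun"  ["r" ++ S₀.off]
33. n14.off = "wvkunkkux"  [S₀.off ++ S₀.lab]
34. n15.fin = false  [false]
35. n16.sig = false  [terminal]
36. n17.wid = "xp"  [terminal]
37. n18.lim = false  [terminal]
38. n15.env = 10  [len(f.wid) + 8]
39. n19.lim = false  [terminal]
40. n20.tag = true  [terminal]
41. n14.mk = -7  [len(S.lab) - 13]
42. n14.live = false  [g.tag == false]
43. n2.mk = -8  [S₁.mk + A.env - 45]
44. n2.live = false  [S₁.live == false]
45. n21.lab = "wvkukku"  [S₀.off ++ S₀.lab]
46. n21.off = "wvkuy"  [S₀.off ++ "y"]
47. n22.wid = "zk"  [terminal]
48. n23.sig = true  [terminal]
49. n21.mk = 15  [len(f.wid) + 13]
50. n21.live = false  [c.sig == false]
51. n24.fin = true  [S₁.mk > -9]
52. n25.lab = "zr"  ["zr"]
53. n25.off = "xy"  ["xy"]
54. n26.tag = true  [terminal]
55. n27.cnt = 22  [terminal]
56. n25.mk = 21  [21]
57. n25.live = false  [false]
58. n24.env = -2  [S.mk * -2 + 40]
59. n1.mk = 23  [len(S₀.lab) + 20]
60. n1.live = false  [A.env > -2]
61. n0.mk = 16  [S₁.mk - 7]
62. n0.live = false  [S₁.mk > 23]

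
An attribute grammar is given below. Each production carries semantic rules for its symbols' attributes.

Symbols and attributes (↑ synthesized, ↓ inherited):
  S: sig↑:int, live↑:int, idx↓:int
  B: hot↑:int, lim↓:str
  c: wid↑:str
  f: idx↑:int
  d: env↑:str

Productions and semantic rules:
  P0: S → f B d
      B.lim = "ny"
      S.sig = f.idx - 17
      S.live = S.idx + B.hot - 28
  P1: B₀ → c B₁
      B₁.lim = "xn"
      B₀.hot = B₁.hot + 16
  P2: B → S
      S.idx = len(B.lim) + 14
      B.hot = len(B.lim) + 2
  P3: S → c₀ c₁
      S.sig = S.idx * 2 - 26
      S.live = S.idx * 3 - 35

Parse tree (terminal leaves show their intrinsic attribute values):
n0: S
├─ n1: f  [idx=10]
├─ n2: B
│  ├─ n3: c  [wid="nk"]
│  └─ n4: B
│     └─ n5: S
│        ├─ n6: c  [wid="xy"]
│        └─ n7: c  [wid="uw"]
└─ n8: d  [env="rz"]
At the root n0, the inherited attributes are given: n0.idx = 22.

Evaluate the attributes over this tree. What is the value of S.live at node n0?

1. n0.idx = 22  [given at root]
2. n1.idx = 10  [terminal]
3. n2.lim = "ny"  ["ny"]
4. n3.wid = "nk"  [terminal]
5. n4.lim = "xn"  ["xn"]
6. n5.idx = 16  [len(B.lim) + 14]
7. n6.wid = "xy"  [terminal]
8. n7.wid = "uw"  [terminal]
9. n5.sig = 6  [S.idx * 2 - 26]
10. n5.live = 13  [S.idx * 3 - 35]
11. n4.hot = 4  [len(B.lim) + 2]
12. n2.hot = 20  [B₁.hot + 16]
13. n8.env = "rz"  [terminal]
14. n0.sig = -7  [f.idx - 17]
15. n0.live = 14  [S.idx + B.hot - 28]

14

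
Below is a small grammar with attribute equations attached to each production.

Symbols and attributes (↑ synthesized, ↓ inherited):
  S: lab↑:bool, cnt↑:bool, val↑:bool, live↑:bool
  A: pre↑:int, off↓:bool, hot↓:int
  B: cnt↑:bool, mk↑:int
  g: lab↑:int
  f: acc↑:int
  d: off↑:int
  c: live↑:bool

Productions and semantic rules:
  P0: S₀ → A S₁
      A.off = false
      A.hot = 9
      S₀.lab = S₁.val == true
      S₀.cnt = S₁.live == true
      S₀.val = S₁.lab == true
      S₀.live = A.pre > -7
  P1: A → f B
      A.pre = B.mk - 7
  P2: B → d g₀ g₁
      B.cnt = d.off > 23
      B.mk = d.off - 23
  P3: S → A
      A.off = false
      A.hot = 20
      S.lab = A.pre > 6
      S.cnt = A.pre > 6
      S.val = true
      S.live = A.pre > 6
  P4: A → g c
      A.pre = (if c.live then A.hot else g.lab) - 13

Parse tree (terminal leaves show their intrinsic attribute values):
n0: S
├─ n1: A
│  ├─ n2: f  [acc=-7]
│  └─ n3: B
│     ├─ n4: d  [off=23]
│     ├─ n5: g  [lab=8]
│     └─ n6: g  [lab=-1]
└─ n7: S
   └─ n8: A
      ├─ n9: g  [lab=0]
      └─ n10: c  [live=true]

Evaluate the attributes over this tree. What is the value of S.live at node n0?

1. n1.off = false  [false]
2. n1.hot = 9  [9]
3. n2.acc = -7  [terminal]
4. n4.off = 23  [terminal]
5. n5.lab = 8  [terminal]
6. n6.lab = -1  [terminal]
7. n3.cnt = false  [d.off > 23]
8. n3.mk = 0  [d.off - 23]
9. n1.pre = -7  [B.mk - 7]
10. n8.off = false  [false]
11. n8.hot = 20  [20]
12. n9.lab = 0  [terminal]
13. n10.live = true  [terminal]
14. n8.pre = 7  [(if c.live then A.hot else g.lab) - 13]
15. n7.lab = true  [A.pre > 6]
16. n7.cnt = true  [A.pre > 6]
17. n7.val = true  [true]
18. n7.live = true  [A.pre > 6]
19. n0.lab = true  [S₁.val == true]
20. n0.cnt = true  [S₁.live == true]
21. n0.val = true  [S₁.lab == true]
22. n0.live = false  [A.pre > -7]

false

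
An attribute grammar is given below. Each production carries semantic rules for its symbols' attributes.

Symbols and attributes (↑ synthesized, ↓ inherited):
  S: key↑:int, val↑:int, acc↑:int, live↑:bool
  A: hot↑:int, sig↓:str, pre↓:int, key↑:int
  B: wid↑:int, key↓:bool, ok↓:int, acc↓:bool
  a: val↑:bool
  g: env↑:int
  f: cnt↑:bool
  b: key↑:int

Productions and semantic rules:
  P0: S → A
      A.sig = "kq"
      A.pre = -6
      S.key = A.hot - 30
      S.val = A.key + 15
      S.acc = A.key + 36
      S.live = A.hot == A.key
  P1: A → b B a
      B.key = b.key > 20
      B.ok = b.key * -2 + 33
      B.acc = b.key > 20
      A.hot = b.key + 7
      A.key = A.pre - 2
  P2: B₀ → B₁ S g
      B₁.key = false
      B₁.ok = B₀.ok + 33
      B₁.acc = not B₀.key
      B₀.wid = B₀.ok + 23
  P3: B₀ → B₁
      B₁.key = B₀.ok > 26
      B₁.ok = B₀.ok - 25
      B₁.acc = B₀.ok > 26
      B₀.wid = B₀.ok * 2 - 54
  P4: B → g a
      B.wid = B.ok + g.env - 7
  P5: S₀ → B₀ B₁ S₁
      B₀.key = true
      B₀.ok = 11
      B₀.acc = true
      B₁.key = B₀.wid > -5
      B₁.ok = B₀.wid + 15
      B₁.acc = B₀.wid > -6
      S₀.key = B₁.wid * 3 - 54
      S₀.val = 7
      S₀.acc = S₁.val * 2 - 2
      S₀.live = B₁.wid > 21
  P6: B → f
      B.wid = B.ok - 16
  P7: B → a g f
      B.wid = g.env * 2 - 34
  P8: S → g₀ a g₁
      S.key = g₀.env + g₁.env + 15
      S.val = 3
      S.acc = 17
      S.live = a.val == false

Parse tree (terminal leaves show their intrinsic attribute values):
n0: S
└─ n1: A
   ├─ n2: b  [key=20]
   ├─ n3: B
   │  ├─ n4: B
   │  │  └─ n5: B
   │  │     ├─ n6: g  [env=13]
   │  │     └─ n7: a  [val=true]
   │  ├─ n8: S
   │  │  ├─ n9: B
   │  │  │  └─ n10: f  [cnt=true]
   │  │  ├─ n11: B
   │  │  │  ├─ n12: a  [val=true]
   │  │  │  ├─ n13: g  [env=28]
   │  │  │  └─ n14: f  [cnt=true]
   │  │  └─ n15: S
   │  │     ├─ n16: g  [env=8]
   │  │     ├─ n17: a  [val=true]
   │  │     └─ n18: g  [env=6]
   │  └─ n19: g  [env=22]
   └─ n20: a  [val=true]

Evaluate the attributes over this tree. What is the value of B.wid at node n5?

1. n1.sig = "kq"  ["kq"]
2. n1.pre = -6  [-6]
3. n2.key = 20  [terminal]
4. n3.key = false  [b.key > 20]
5. n3.ok = -7  [b.key * -2 + 33]
6. n3.acc = false  [b.key > 20]
7. n4.key = false  [false]
8. n4.ok = 26  [B₀.ok + 33]
9. n4.acc = true  [not B₀.key]
10. n5.key = false  [B₀.ok > 26]
11. n5.ok = 1  [B₀.ok - 25]
12. n5.acc = false  [B₀.ok > 26]
13. n6.env = 13  [terminal]
14. n7.val = true  [terminal]
15. n5.wid = 7  [B.ok + g.env - 7]
16. n4.wid = -2  [B₀.ok * 2 - 54]
17. n9.key = true  [true]
18. n9.ok = 11  [11]
19. n9.acc = true  [true]
20. n10.cnt = true  [terminal]
21. n9.wid = -5  [B.ok - 16]
22. n11.key = false  [B₀.wid > -5]
23. n11.ok = 10  [B₀.wid + 15]
24. n11.acc = true  [B₀.wid > -6]
25. n12.val = true  [terminal]
26. n13.env = 28  [terminal]
27. n14.cnt = true  [terminal]
28. n11.wid = 22  [g.env * 2 - 34]
29. n16.env = 8  [terminal]
30. n17.val = true  [terminal]
31. n18.env = 6  [terminal]
32. n15.key = 29  [g₀.env + g₁.env + 15]
33. n15.val = 3  [3]
34. n15.acc = 17  [17]
35. n15.live = false  [a.val == false]
36. n8.key = 12  [B₁.wid * 3 - 54]
37. n8.val = 7  [7]
38. n8.acc = 4  [S₁.val * 2 - 2]
39. n8.live = true  [B₁.wid > 21]
40. n19.env = 22  [terminal]
41. n3.wid = 16  [B₀.ok + 23]
42. n20.val = true  [terminal]
43. n1.hot = 27  [b.key + 7]
44. n1.key = -8  [A.pre - 2]
45. n0.key = -3  [A.hot - 30]
46. n0.val = 7  [A.key + 15]
47. n0.acc = 28  [A.key + 36]
48. n0.live = false  [A.hot == A.key]

7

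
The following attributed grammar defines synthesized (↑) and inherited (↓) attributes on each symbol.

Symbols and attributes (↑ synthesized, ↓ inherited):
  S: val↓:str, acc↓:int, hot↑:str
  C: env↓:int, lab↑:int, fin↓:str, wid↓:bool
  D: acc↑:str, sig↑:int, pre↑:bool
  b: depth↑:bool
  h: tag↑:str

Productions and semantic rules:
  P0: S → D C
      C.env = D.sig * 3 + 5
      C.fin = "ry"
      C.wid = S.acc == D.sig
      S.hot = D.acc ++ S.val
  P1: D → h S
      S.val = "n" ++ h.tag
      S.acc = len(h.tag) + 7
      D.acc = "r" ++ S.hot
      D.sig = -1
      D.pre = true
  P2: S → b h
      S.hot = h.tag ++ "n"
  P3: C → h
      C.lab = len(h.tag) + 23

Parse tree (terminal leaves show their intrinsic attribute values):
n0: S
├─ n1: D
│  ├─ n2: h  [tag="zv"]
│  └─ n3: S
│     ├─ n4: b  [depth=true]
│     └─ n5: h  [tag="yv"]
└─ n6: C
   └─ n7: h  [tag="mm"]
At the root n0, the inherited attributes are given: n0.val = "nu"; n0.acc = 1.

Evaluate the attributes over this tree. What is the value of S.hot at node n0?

1. n0.val = "nu"  [given at root]
2. n0.acc = 1  [given at root]
3. n2.tag = "zv"  [terminal]
4. n3.val = "nzv"  ["n" ++ h.tag]
5. n3.acc = 9  [len(h.tag) + 7]
6. n4.depth = true  [terminal]
7. n5.tag = "yv"  [terminal]
8. n3.hot = "yvn"  [h.tag ++ "n"]
9. n1.acc = "ryvn"  ["r" ++ S.hot]
10. n1.sig = -1  [-1]
11. n1.pre = true  [true]
12. n6.env = 2  [D.sig * 3 + 5]
13. n6.fin = "ry"  ["ry"]
14. n6.wid = false  [S.acc == D.sig]
15. n7.tag = "mm"  [terminal]
16. n6.lab = 25  [len(h.tag) + 23]
17. n0.hot = "ryvnnu"  [D.acc ++ S.val]

"ryvnnu"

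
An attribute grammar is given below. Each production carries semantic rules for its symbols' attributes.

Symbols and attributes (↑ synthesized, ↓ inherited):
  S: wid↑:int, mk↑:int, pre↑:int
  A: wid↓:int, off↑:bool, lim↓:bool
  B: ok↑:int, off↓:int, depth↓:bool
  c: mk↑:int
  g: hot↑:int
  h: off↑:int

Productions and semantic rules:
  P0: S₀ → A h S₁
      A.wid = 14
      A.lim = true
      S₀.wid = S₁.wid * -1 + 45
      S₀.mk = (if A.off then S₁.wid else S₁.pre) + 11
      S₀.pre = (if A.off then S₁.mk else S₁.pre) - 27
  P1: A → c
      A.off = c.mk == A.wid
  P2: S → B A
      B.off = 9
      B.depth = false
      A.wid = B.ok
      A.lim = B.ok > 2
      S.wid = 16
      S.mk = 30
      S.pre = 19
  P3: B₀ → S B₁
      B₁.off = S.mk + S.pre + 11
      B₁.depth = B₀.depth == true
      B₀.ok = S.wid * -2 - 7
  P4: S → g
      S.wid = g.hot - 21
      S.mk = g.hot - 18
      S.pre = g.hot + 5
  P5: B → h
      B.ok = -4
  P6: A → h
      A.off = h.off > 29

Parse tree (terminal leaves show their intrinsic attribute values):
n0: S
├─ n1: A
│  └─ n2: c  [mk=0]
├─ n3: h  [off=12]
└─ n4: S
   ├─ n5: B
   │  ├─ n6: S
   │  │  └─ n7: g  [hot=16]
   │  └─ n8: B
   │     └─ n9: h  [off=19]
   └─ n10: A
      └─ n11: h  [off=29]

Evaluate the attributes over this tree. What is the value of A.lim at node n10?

true

1. n1.wid = 14  [14]
2. n1.lim = true  [true]
3. n2.mk = 0  [terminal]
4. n1.off = false  [c.mk == A.wid]
5. n3.off = 12  [terminal]
6. n5.off = 9  [9]
7. n5.depth = false  [false]
8. n7.hot = 16  [terminal]
9. n6.wid = -5  [g.hot - 21]
10. n6.mk = -2  [g.hot - 18]
11. n6.pre = 21  [g.hot + 5]
12. n8.off = 30  [S.mk + S.pre + 11]
13. n8.depth = false  [B₀.depth == true]
14. n9.off = 19  [terminal]
15. n8.ok = -4  [-4]
16. n5.ok = 3  [S.wid * -2 - 7]
17. n10.wid = 3  [B.ok]
18. n10.lim = true  [B.ok > 2]
19. n11.off = 29  [terminal]
20. n10.off = false  [h.off > 29]
21. n4.wid = 16  [16]
22. n4.mk = 30  [30]
23. n4.pre = 19  [19]
24. n0.wid = 29  [S₁.wid * -1 + 45]
25. n0.mk = 30  [(if A.off then S₁.wid else S₁.pre) + 11]
26. n0.pre = -8  [(if A.off then S₁.mk else S₁.pre) - 27]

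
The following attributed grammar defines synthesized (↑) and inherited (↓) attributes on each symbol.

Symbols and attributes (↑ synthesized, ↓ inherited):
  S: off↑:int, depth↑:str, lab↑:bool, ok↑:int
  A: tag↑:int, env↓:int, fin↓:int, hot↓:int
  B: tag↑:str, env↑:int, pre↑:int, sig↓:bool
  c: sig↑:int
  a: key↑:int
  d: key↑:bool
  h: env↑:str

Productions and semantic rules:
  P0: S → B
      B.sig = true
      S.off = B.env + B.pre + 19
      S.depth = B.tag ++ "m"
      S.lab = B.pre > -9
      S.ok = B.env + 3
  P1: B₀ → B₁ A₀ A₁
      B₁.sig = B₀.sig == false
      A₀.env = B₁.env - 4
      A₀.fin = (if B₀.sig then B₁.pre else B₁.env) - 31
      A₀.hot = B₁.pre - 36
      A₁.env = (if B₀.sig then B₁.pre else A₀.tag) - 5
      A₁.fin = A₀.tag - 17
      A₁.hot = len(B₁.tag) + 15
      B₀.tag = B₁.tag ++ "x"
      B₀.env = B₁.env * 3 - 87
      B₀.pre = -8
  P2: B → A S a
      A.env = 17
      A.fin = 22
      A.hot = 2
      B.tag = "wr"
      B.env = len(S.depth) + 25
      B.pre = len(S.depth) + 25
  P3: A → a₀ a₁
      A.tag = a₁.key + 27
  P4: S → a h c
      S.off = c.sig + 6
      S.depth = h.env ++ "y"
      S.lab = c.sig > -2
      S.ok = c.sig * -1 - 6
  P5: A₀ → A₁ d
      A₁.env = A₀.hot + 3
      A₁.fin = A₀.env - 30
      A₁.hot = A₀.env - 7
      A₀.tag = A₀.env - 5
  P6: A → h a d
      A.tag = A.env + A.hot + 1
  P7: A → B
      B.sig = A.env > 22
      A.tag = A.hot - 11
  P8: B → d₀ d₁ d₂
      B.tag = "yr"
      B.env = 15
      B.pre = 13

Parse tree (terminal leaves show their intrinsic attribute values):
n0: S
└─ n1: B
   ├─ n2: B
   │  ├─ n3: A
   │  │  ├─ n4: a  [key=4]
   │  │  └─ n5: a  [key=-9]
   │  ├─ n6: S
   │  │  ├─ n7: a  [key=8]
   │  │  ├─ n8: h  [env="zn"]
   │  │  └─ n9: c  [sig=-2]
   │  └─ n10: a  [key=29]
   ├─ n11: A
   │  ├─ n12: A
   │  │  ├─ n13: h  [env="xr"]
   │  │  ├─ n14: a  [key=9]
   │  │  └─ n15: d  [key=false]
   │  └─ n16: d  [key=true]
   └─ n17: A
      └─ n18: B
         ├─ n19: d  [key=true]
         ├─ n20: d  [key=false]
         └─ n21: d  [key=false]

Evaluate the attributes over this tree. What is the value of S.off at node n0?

8

1. n1.sig = true  [true]
2. n2.sig = false  [B₀.sig == false]
3. n3.env = 17  [17]
4. n3.fin = 22  [22]
5. n3.hot = 2  [2]
6. n4.key = 4  [terminal]
7. n5.key = -9  [terminal]
8. n3.tag = 18  [a₁.key + 27]
9. n7.key = 8  [terminal]
10. n8.env = "zn"  [terminal]
11. n9.sig = -2  [terminal]
12. n6.off = 4  [c.sig + 6]
13. n6.depth = "zny"  [h.env ++ "y"]
14. n6.lab = false  [c.sig > -2]
15. n6.ok = -4  [c.sig * -1 - 6]
16. n10.key = 29  [terminal]
17. n2.tag = "wr"  ["wr"]
18. n2.env = 28  [len(S.depth) + 25]
19. n2.pre = 28  [len(S.depth) + 25]
20. n11.env = 24  [B₁.env - 4]
21. n11.fin = -3  [(if B₀.sig then B₁.pre else B₁.env) - 31]
22. n11.hot = -8  [B₁.pre - 36]
23. n12.env = -5  [A₀.hot + 3]
24. n12.fin = -6  [A₀.env - 30]
25. n12.hot = 17  [A₀.env - 7]
26. n13.env = "xr"  [terminal]
27. n14.key = 9  [terminal]
28. n15.key = false  [terminal]
29. n12.tag = 13  [A.env + A.hot + 1]
30. n16.key = true  [terminal]
31. n11.tag = 19  [A₀.env - 5]
32. n17.env = 23  [(if B₀.sig then B₁.pre else A₀.tag) - 5]
33. n17.fin = 2  [A₀.tag - 17]
34. n17.hot = 17  [len(B₁.tag) + 15]
35. n18.sig = true  [A.env > 22]
36. n19.key = true  [terminal]
37. n20.key = false  [terminal]
38. n21.key = false  [terminal]
39. n18.tag = "yr"  ["yr"]
40. n18.env = 15  [15]
41. n18.pre = 13  [13]
42. n17.tag = 6  [A.hot - 11]
43. n1.tag = "wrx"  [B₁.tag ++ "x"]
44. n1.env = -3  [B₁.env * 3 - 87]
45. n1.pre = -8  [-8]
46. n0.off = 8  [B.env + B.pre + 19]
47. n0.depth = "wrxm"  [B.tag ++ "m"]
48. n0.lab = true  [B.pre > -9]
49. n0.ok = 0  [B.env + 3]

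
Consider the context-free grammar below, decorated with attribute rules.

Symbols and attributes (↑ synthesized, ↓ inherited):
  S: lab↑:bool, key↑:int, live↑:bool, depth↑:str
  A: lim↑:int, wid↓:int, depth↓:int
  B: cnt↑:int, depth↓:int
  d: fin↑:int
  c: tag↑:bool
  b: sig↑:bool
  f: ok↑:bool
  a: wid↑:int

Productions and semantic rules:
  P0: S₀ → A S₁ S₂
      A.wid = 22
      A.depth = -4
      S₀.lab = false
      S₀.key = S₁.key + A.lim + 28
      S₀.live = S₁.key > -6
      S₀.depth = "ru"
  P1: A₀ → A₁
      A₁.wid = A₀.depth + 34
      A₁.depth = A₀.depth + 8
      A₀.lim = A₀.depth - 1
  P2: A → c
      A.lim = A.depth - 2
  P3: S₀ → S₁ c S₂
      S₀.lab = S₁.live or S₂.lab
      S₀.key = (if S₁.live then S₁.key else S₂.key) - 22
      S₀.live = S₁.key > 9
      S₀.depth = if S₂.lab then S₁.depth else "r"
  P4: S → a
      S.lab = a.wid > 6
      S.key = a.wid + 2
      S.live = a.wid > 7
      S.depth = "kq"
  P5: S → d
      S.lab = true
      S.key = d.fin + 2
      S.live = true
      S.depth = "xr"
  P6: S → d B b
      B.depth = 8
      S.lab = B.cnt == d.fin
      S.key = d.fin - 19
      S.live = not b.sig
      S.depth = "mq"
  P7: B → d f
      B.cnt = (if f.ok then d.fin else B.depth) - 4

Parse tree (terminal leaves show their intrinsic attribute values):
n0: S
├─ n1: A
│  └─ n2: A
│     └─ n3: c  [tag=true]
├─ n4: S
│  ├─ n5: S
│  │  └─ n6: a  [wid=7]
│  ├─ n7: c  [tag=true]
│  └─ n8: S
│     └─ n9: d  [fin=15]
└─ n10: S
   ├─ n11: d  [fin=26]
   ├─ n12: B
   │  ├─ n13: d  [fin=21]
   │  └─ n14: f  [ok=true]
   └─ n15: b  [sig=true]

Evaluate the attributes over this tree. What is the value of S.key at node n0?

1. n1.wid = 22  [22]
2. n1.depth = -4  [-4]
3. n2.wid = 30  [A₀.depth + 34]
4. n2.depth = 4  [A₀.depth + 8]
5. n3.tag = true  [terminal]
6. n2.lim = 2  [A.depth - 2]
7. n1.lim = -5  [A₀.depth - 1]
8. n6.wid = 7  [terminal]
9. n5.lab = true  [a.wid > 6]
10. n5.key = 9  [a.wid + 2]
11. n5.live = false  [a.wid > 7]
12. n5.depth = "kq"  ["kq"]
13. n7.tag = true  [terminal]
14. n9.fin = 15  [terminal]
15. n8.lab = true  [true]
16. n8.key = 17  [d.fin + 2]
17. n8.live = true  [true]
18. n8.depth = "xr"  ["xr"]
19. n4.lab = true  [S₁.live or S₂.lab]
20. n4.key = -5  [(if S₁.live then S₁.key else S₂.key) - 22]
21. n4.live = false  [S₁.key > 9]
22. n4.depth = "kq"  [if S₂.lab then S₁.depth else "r"]
23. n11.fin = 26  [terminal]
24. n12.depth = 8  [8]
25. n13.fin = 21  [terminal]
26. n14.ok = true  [terminal]
27. n12.cnt = 17  [(if f.ok then d.fin else B.depth) - 4]
28. n15.sig = true  [terminal]
29. n10.lab = false  [B.cnt == d.fin]
30. n10.key = 7  [d.fin - 19]
31. n10.live = false  [not b.sig]
32. n10.depth = "mq"  ["mq"]
33. n0.lab = false  [false]
34. n0.key = 18  [S₁.key + A.lim + 28]
35. n0.live = true  [S₁.key > -6]
36. n0.depth = "ru"  ["ru"]

18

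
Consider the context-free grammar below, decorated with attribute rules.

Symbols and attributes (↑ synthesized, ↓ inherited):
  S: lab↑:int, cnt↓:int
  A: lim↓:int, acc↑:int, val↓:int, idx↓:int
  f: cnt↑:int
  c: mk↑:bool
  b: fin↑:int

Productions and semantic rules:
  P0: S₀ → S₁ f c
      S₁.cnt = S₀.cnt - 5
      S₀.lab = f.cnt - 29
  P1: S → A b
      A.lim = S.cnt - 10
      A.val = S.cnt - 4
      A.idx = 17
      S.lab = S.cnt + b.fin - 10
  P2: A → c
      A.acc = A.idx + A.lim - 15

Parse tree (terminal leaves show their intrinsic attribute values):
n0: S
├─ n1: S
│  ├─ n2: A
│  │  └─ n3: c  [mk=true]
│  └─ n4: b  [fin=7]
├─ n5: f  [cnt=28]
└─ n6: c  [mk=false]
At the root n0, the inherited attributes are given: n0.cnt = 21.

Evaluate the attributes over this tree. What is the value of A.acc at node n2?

1. n0.cnt = 21  [given at root]
2. n1.cnt = 16  [S₀.cnt - 5]
3. n2.lim = 6  [S.cnt - 10]
4. n2.val = 12  [S.cnt - 4]
5. n2.idx = 17  [17]
6. n3.mk = true  [terminal]
7. n2.acc = 8  [A.idx + A.lim - 15]
8. n4.fin = 7  [terminal]
9. n1.lab = 13  [S.cnt + b.fin - 10]
10. n5.cnt = 28  [terminal]
11. n6.mk = false  [terminal]
12. n0.lab = -1  [f.cnt - 29]

8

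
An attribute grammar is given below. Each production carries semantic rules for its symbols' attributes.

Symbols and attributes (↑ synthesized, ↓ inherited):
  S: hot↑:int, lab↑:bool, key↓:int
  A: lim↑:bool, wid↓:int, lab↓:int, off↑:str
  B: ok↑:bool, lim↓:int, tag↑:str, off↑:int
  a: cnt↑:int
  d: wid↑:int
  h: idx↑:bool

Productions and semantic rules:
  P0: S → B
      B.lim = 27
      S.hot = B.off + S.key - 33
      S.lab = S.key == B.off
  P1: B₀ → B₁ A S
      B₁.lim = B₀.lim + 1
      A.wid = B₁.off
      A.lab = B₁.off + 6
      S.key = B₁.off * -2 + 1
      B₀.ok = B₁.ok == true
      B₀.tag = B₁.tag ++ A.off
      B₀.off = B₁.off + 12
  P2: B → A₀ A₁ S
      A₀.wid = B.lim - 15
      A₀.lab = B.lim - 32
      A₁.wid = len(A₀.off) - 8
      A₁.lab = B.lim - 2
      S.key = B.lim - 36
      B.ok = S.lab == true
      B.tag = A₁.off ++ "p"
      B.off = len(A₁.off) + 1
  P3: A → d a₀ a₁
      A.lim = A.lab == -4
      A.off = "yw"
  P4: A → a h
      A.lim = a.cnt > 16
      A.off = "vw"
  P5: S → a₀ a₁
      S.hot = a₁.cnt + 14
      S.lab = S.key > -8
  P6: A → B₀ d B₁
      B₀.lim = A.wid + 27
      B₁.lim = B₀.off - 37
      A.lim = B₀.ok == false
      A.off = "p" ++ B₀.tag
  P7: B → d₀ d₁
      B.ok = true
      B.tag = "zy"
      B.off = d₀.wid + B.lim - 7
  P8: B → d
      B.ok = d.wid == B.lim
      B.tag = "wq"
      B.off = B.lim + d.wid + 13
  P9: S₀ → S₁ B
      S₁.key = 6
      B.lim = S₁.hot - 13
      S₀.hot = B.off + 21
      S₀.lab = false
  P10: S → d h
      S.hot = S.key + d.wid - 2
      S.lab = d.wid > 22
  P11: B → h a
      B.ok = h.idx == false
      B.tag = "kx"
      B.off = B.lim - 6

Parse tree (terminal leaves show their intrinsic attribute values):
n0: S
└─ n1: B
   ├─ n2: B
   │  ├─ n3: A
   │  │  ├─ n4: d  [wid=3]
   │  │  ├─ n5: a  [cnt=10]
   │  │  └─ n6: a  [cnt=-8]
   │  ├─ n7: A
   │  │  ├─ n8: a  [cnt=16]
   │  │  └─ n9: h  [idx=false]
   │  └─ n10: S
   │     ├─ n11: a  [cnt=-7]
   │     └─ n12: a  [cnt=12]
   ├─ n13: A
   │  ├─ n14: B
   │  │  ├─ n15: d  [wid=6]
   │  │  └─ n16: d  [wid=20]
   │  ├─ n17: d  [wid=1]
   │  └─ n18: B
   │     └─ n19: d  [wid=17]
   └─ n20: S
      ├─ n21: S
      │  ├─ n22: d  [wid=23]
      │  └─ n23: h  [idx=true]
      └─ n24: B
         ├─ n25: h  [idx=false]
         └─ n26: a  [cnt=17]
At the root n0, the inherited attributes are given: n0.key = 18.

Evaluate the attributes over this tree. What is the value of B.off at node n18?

22

1. n0.key = 18  [given at root]
2. n1.lim = 27  [27]
3. n2.lim = 28  [B₀.lim + 1]
4. n3.wid = 13  [B.lim - 15]
5. n3.lab = -4  [B.lim - 32]
6. n4.wid = 3  [terminal]
7. n5.cnt = 10  [terminal]
8. n6.cnt = -8  [terminal]
9. n3.lim = true  [A.lab == -4]
10. n3.off = "yw"  ["yw"]
11. n7.wid = -6  [len(A₀.off) - 8]
12. n7.lab = 26  [B.lim - 2]
13. n8.cnt = 16  [terminal]
14. n9.idx = false  [terminal]
15. n7.lim = false  [a.cnt > 16]
16. n7.off = "vw"  ["vw"]
17. n10.key = -8  [B.lim - 36]
18. n11.cnt = -7  [terminal]
19. n12.cnt = 12  [terminal]
20. n10.hot = 26  [a₁.cnt + 14]
21. n10.lab = false  [S.key > -8]
22. n2.ok = false  [S.lab == true]
23. n2.tag = "vwp"  [A₁.off ++ "p"]
24. n2.off = 3  [len(A₁.off) + 1]
25. n13.wid = 3  [B₁.off]
26. n13.lab = 9  [B₁.off + 6]
27. n14.lim = 30  [A.wid + 27]
28. n15.wid = 6  [terminal]
29. n16.wid = 20  [terminal]
30. n14.ok = true  [true]
31. n14.tag = "zy"  ["zy"]
32. n14.off = 29  [d₀.wid + B.lim - 7]
33. n17.wid = 1  [terminal]
34. n18.lim = -8  [B₀.off - 37]
35. n19.wid = 17  [terminal]
36. n18.ok = false  [d.wid == B.lim]
37. n18.tag = "wq"  ["wq"]
38. n18.off = 22  [B.lim + d.wid + 13]
39. n13.lim = false  [B₀.ok == false]
40. n13.off = "pzy"  ["p" ++ B₀.tag]
41. n20.key = -5  [B₁.off * -2 + 1]
42. n21.key = 6  [6]
43. n22.wid = 23  [terminal]
44. n23.idx = true  [terminal]
45. n21.hot = 27  [S.key + d.wid - 2]
46. n21.lab = true  [d.wid > 22]
47. n24.lim = 14  [S₁.hot - 13]
48. n25.idx = false  [terminal]
49. n26.cnt = 17  [terminal]
50. n24.ok = true  [h.idx == false]
51. n24.tag = "kx"  ["kx"]
52. n24.off = 8  [B.lim - 6]
53. n20.hot = 29  [B.off + 21]
54. n20.lab = false  [false]
55. n1.ok = false  [B₁.ok == true]
56. n1.tag = "vwppzy"  [B₁.tag ++ A.off]
57. n1.off = 15  [B₁.off + 12]
58. n0.hot = 0  [B.off + S.key - 33]
59. n0.lab = false  [S.key == B.off]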